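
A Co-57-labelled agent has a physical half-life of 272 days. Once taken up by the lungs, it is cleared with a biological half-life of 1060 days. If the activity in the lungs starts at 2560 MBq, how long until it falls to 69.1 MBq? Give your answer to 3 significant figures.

1/t_eff = 1/t_phys + 1/t_biol = 1/272 + 1/1060 = 0.0046199 per day.
t_eff = 272 × 1060 / (272 + 1060) ≈ 216.46 days.
n = log₂(2560/69.1) ≈ 5.2113; t = 5.2113 × 216.46 ≈ 1128 days.

1130 days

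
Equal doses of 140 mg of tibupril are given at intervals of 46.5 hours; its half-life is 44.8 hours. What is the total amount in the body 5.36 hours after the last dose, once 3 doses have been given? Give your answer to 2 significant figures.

220 mg

The 3 doses were given 98.36, 51.86, 5.36 hours ago.
Total = 140·(1/2)^(98.36/44.8) + 140·(1/2)^(51.86/44.8) + 140·(1/2)^(5.36/44.8)
      = 30.564 + 62.757 + 128.86 ≈ 222.18 mg.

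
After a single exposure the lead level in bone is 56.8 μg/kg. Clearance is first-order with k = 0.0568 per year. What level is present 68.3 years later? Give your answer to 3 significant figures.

t½ = ln 2 / k = 0.69315 / 0.0568 ≈ 12.203 years.
Number of half-lives: n = 68.3/12.203 ≈ 5.5968.
Remaining = 56.8 × (1/2)^5.5968 = 56.8 × 0.020662 ≈ 1.1736 μg/kg.

1.17 μg/kg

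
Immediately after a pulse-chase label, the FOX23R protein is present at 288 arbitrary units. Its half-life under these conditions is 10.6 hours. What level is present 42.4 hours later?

Elapsed time is 4 half-lives (42.4/10.6).
Each half-life halves the amount: 288 × (1/2)^4 = 288/16 = 18 arbitrary units.

18 arbitrary units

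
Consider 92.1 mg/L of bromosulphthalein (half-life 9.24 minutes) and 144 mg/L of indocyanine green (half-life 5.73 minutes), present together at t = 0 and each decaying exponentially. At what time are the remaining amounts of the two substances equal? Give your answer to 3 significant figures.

Set 92.1·(1/2)^(t/9.24) = 144·(1/2)^(t/5.73).
Taking log₂: log₂(92.1/144) = t·(1/9.24 − 1/5.73).
log₂(0.63958) = -0.6448; 1/9.24 − 1/5.73 = -0.066295.
t = -0.6448 / -0.066295 ≈ 9.7262 minutes.

9.73 minutes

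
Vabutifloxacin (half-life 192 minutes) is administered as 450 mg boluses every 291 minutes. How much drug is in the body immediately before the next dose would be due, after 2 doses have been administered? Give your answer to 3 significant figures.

The 2 doses were given 582, 291 minutes ago.
Total = 450·(1/2)^(582/192) + 450·(1/2)^(291/192)
      = 55.045 + 157.39 ≈ 212.43 mg.

212 mg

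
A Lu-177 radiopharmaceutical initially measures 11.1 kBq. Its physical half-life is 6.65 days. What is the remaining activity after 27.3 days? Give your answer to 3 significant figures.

Number of half-lives: n = 27.3/6.65 ≈ 4.1053.
Remaining = 11.1 × (1/2)^4.1053 = 11.1 × 0.058102 ≈ 0.64493 kBq.

0.645 kBq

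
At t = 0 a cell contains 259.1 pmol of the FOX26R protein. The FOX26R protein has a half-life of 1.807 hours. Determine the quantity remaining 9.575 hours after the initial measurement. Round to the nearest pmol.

7 pmol

Number of half-lives: n = 9.575/1.807 ≈ 5.2988.
Remaining = 259.1 × (1/2)^5.2988 = 259.1 × 0.025403 ≈ 6.582 pmol.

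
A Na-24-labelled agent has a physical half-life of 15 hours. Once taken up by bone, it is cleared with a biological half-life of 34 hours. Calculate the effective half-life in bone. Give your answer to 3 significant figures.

1/t_eff = 1/t_phys + 1/t_biol = 1/15 + 1/34 = 0.096078 per hour.
t_eff = 15 × 34 / (15 + 34) ≈ 10.408 hours.

10.4 hours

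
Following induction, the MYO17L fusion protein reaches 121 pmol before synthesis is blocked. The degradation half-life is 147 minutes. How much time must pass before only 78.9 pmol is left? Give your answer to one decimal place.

Fraction remaining = 78.9/121 ≈ 0.65207.
n = log₂(121/78.9) = ln(1.5336)/ln 2 ≈ 0.61691 half-lives.
t = n × t½ = 0.61691 × 147 ≈ 90.686 minutes.

90.7 minutes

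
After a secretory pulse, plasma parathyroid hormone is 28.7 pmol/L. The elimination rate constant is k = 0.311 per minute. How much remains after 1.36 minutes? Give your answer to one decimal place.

18.8 pmol/L

t½ = ln 2 / k = 0.69315 / 0.311 ≈ 2.2288 minutes.
Number of half-lives: n = 1.36/2.2288 ≈ 0.6102.
Remaining = 28.7 × (1/2)^0.6102 = 28.7 × 0.6551 ≈ 18.802 pmol/L.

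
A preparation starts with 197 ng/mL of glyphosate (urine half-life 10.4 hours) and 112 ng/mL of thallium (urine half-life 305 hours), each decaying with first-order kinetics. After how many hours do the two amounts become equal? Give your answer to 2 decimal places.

8.77 hours

Set 197·(1/2)^(t/10.4) = 112·(1/2)^(t/305).
Taking log₂: log₂(197/112) = t·(1/10.4 − 1/305).
log₂(1.7589) = 0.8147; 1/10.4 − 1/305 = 0.092875.
t = 0.8147 / 0.092875 ≈ 8.772 hours.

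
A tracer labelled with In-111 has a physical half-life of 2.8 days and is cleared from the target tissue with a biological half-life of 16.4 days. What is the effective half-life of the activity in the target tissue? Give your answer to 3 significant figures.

2.39 days

1/t_eff = 1/t_phys + 1/t_biol = 1/2.8 + 1/16.4 = 0.41812 per day.
t_eff = 2.8 × 16.4 / (2.8 + 16.4) ≈ 2.3917 days.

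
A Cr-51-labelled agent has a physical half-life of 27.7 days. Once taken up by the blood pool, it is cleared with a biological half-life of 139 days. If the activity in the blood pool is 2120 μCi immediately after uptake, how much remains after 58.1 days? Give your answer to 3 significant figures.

371 μCi

1/t_eff = 1/t_phys + 1/t_biol = 1/27.7 + 1/139 = 0.043295 per day.
t_eff = 27.7 × 139 / (27.7 + 139) ≈ 23.097 days.
Remaining = 2120 × (1/2)^(58.1/23.097) = 2120 × (1/2)^2.5155 ≈ 370.77 μCi.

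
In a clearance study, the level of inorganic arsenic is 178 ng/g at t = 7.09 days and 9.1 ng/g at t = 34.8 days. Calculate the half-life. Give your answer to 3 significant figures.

Over Δt = 34.8 − 7.09 = 27.71 days, the level fell by a factor of 178/9.1 ≈ 19.56.
n = log₂(19.56) ≈ 4.2899 half-lives, so t½ = 27.71/4.2899 ≈ 6.4594 days.

6.46 days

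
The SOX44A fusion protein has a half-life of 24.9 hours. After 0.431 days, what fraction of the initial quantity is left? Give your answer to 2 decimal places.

0.431 days = 10.344 hours.
n = 10.344/24.9 ≈ 0.41542 half-lives.
Fraction remaining = (1/2)^0.41542 ≈ 0.7498.

0.75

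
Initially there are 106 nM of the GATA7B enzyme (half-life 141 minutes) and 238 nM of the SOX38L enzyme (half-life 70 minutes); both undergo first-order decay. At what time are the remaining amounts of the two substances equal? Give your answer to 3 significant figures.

162 minutes

Set 106·(1/2)^(t/141) = 238·(1/2)^(t/70).
Taking log₂: log₂(106/238) = t·(1/141 − 1/70).
log₂(0.44538) = -1.1669; 1/141 − 1/70 = -0.0071935.
t = -1.1669 / -0.0071935 ≈ 162.22 minutes.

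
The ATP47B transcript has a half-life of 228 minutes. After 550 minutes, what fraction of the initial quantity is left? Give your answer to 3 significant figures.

0.188

n = 550/228 ≈ 2.4123 half-lives.
Fraction remaining = (1/2)^2.4123 ≈ 0.18786.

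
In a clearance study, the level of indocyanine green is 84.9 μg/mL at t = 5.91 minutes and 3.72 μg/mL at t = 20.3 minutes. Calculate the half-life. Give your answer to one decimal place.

Over Δt = 20.3 − 5.91 = 14.39 minutes, the level fell by a factor of 84.9/3.72 ≈ 22.823.
n = log₂(22.823) ≈ 4.5124 half-lives, so t½ = 14.39/4.5124 ≈ 3.189 minutes.

3.2 minutes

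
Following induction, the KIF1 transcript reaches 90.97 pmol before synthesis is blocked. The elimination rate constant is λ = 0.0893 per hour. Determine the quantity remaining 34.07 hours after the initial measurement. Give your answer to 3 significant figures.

4.34 pmol

t½ = ln 2 / λ = 0.69315 / 0.0893 ≈ 7.762 hours.
Number of half-lives: n = 34.07/7.762 ≈ 4.3893.
Remaining = 90.97 × (1/2)^4.3893 = 90.97 × 0.047718 ≈ 4.3409 pmol.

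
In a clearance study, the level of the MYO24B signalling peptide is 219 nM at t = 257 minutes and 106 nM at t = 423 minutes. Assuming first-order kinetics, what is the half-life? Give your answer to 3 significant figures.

Over Δt = 423 − 257 = 166 minutes, the level fell by a factor of 219/106 ≈ 2.066.
n = log₂(2.066) ≈ 1.0469 half-lives, so t½ = 166/1.0469 ≈ 158.57 minutes.

159 minutes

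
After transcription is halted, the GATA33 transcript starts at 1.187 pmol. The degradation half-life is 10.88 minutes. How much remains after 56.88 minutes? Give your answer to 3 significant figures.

0.0317 pmol

Number of half-lives: n = 56.88/10.88 ≈ 5.2279.
Remaining = 1.187 × (1/2)^5.2279 = 1.187 × 0.026683 ≈ 0.031673 pmol.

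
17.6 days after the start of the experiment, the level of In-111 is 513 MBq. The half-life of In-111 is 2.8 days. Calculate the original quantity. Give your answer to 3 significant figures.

Number of half-lives elapsed: n = 17.6/2.8 ≈ 6.2857.
A₀ = A × 2^n = 513 × 2^6.2857 = 513 × 78.017 ≈ 40023 MBq.

40000 MBq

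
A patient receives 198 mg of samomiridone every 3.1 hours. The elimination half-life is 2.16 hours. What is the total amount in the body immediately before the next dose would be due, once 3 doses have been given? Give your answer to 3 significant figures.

The 3 doses were given 9.3, 6.2, 3.1 hours ago.
Total = 198·(1/2)^(9.3/2.16) + 198·(1/2)^(6.2/2.16) + 198·(1/2)^(3.1/2.16)
      = 10.013 + 27.077 + 73.22 ≈ 110.31 mg.

110 mg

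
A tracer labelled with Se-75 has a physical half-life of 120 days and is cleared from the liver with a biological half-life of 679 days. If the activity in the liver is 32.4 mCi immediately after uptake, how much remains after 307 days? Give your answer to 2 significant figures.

4.0 mCi

1/t_eff = 1/t_phys + 1/t_biol = 1/120 + 1/679 = 0.0098061 per day.
t_eff = 120 × 679 / (120 + 679) ≈ 101.98 days.
Remaining = 32.4 × (1/2)^(307/101.98) = 32.4 × (1/2)^3.0105 ≈ 4.0207 mCi.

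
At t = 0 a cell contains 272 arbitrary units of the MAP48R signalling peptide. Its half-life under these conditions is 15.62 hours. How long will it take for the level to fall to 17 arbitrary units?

17/272 = 1/16, so 4 half-lives have elapsed.
t = 4 × 15.62 = 62.48 hours.

62.48 hours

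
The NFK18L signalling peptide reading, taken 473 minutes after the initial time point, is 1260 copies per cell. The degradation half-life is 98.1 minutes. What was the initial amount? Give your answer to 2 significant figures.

36000 copies per cell

Number of half-lives elapsed: n = 473/98.1 ≈ 4.8216.
A₀ = A × 2^n = 1260 × 2^4.8216 = 1260 × 28.278 ≈ 35630 copies per cell.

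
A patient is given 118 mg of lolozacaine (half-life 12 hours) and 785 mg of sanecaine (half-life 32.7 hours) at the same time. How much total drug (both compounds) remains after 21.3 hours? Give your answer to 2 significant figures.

lolozacaine: 118 × (1/2)^(21.3/12) = 118 × (1/2)^1.775 ≈ 34.479 mg.
sanecaine: 785 × (1/2)^(21.3/32.7) = 785 × (1/2)^0.65138 ≈ 499.79 mg.
Total = 34.479 + 499.79 ≈ 534.27 mg.

530 mg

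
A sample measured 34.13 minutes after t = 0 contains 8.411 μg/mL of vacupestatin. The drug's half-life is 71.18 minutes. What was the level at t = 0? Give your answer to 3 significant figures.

Number of half-lives elapsed: n = 34.13/71.18 ≈ 0.47949.
A₀ = A × 2^n = 8.411 × 2^0.47949 = 8.411 × 1.3942 ≈ 11.727 μg/mL.

11.7 μg/mL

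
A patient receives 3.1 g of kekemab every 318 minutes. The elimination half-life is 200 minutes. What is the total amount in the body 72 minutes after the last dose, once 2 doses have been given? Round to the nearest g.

The 2 doses were given 390, 72 minutes ago.
Total = 3.1·(1/2)^(390/200) + 3.1·(1/2)^(72/200)
      = 0.80233 + 2.4154 ≈ 3.2177 g.

3 g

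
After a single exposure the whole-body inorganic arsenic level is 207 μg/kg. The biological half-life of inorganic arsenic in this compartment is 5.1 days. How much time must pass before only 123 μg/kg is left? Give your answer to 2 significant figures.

3.8 days

Fraction remaining = 123/207 ≈ 0.5942.
n = log₂(207/123) = ln(1.6829)/ln 2 ≈ 0.75097 half-lives.
t = n × t½ = 0.75097 × 5.1 ≈ 3.83 days.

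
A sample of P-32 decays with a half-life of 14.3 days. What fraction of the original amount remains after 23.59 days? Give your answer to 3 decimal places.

0.319

n = 23.59/14.3 ≈ 1.6497 half-lives.
Fraction remaining = (1/2)^1.6497 ≈ 0.31872.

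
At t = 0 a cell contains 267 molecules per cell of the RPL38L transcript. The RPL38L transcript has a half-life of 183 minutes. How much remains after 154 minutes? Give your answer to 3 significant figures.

Number of half-lives: n = 154/183 ≈ 0.84153.
Remaining = 267 × (1/2)^0.84153 = 267 × 0.55805 ≈ 149 molecules per cell.

149 molecules per cell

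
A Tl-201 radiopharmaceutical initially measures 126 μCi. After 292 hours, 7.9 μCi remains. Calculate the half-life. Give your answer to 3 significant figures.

73.1 hours

A/A₀ = 7.9/126 ≈ 0.062698.
n = log₂(15.949) ≈ 3.9954 half-lives elapsed in 292 hours.
t½ = 292/3.9954 ≈ 73.084 hours.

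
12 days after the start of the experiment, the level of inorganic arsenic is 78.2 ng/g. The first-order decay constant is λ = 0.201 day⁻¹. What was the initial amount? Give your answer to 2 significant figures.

t½ = ln 2 / λ = 0.69315 / 0.201 ≈ 3.4485 days.
Number of half-lives elapsed: n = 12/3.4485 ≈ 3.4798.
A₀ = A × 2^n = 78.2 × 2^3.4798 = 78.2 × 11.156 ≈ 872.42 ng/g.

870 ng/g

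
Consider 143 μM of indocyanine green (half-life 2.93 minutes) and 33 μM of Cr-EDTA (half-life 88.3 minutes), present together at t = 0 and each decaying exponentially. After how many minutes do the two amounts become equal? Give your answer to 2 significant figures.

6.4 minutes

Set 143·(1/2)^(t/2.93) = 33·(1/2)^(t/88.3).
Taking log₂: log₂(143/33) = t·(1/2.93 − 1/88.3).
log₂(4.3333) = 2.1155; 1/2.93 − 1/88.3 = 0.32997.
t = 2.1155 / 0.32997 ≈ 6.4111 minutes.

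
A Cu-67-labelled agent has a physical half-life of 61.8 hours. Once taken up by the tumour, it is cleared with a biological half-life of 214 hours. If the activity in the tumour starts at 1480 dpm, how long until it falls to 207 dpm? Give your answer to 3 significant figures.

136 hours

1/t_eff = 1/t_phys + 1/t_biol = 1/61.8 + 1/214 = 0.020854 per hour.
t_eff = 61.8 × 214 / (61.8 + 214) ≈ 47.952 hours.
n = log₂(1480/207) ≈ 2.8379; t = 2.8379 × 47.952 ≈ 136.08 hours.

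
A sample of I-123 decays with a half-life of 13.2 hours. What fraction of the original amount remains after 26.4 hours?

n = 26.4/13.2 ≈ 2 half-lives.
Fraction remaining = (1/2)^2 ≈ 0.25.

0.25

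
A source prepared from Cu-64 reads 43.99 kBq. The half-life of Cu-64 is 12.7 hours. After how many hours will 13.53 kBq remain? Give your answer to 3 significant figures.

Fraction remaining = 13.53/43.99 ≈ 0.30757.
n = log₂(43.99/13.53) = ln(3.2513)/ln 2 ≈ 1.701 half-lives.
t = n × t½ = 1.701 × 12.7 ≈ 21.603 hours.

21.6 hours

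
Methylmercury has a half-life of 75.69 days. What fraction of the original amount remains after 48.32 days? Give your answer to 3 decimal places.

0.642

n = 48.32/75.69 ≈ 0.63839 half-lives.
Fraction remaining = (1/2)^0.63839 ≈ 0.64243.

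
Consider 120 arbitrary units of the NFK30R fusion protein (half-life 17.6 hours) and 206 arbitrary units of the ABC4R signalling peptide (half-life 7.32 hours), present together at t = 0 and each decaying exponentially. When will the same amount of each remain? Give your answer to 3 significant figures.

Set 120·(1/2)^(t/17.6) = 206·(1/2)^(t/7.32).
Taking log₂: log₂(120/206) = t·(1/17.6 − 1/7.32).
log₂(0.58252) = -0.77961; 1/17.6 − 1/7.32 = -0.079794.
t = -0.77961 / -0.079794 ≈ 9.7703 hours.

9.77 hours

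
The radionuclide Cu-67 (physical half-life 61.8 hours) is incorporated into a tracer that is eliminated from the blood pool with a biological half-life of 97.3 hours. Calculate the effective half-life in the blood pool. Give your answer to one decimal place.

1/t_eff = 1/t_phys + 1/t_biol = 1/61.8 + 1/97.3 = 0.026459 per hour.
t_eff = 61.8 × 97.3 / (61.8 + 97.3) ≈ 37.795 hours.

37.8 hours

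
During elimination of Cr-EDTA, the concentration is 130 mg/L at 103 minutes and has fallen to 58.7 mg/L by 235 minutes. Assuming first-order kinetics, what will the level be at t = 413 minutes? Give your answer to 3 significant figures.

20.1 mg/L

Over Δt = 235 − 103 = 132 minutes, the level fell by a factor of 130/58.7 ≈ 2.2147.
n = log₂(2.2147) ≈ 1.1471 half-lives, so t½ = 132/1.1471 ≈ 115.07 minutes.
From t = 235 to t = 413: 58.7 × (1/2)^((413−235)/115.07) ≈ 20.091 mg/L.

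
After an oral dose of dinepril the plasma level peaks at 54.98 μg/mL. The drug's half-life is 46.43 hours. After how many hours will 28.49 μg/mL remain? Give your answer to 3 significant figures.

Fraction remaining = 28.49/54.98 ≈ 0.51819.
n = log₂(54.98/28.49) = ln(1.9298)/ln 2 ≈ 0.94845 half-lives.
t = n × t½ = 0.94845 × 46.43 ≈ 44.037 hours.

44.0 hours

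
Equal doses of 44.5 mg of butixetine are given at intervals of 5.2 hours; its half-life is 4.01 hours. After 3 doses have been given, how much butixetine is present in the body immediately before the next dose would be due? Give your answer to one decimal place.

28.5 mg

The 3 doses were given 15.6, 10.4, 5.2 hours ago.
Total = 44.5·(1/2)^(15.6/4.01) + 44.5·(1/2)^(10.4/4.01) + 44.5·(1/2)^(5.2/4.01)
      = 3.001 + 7.3728 + 18.113 ≈ 28.487 mg.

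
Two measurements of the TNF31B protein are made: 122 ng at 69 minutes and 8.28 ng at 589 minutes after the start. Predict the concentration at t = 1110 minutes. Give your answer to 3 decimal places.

Over Δt = 589 − 69 = 520 minutes, the level fell by a factor of 122/8.28 ≈ 14.734.
n = log₂(14.734) ≈ 3.8811 half-lives, so t½ = 520/3.8811 ≈ 133.98 minutes.
From t = 589 to t = 1110: 8.28 × (1/2)^((1110−589)/133.98) ≈ 0.55905 ng.

0.559 ng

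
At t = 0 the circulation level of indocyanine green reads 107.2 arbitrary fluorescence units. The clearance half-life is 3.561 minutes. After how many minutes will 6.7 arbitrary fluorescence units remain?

14.244 minutes

6.7/107.2 = 1/16, so 4 half-lives have elapsed.
t = 4 × 3.561 = 14.244 minutes.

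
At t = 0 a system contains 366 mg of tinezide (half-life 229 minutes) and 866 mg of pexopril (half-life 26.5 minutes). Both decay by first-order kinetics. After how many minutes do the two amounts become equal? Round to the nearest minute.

Set 366·(1/2)^(t/229) = 866·(1/2)^(t/26.5).
Taking log₂: log₂(366/866) = t·(1/229 − 1/26.5).
log₂(0.42263) = -1.2425; 1/229 − 1/26.5 = -0.033369.
t = -1.2425 / -0.033369 ≈ 37.236 minutes.

37 minutes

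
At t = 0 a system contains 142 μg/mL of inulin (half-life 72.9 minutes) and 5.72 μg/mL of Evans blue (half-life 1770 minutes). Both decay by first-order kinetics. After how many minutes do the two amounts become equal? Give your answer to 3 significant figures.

Set 142·(1/2)^(t/72.9) = 5.72·(1/2)^(t/1770).
Taking log₂: log₂(142/5.72) = t·(1/72.9 − 1/1770).
log₂(24.825) = 4.6337; 1/72.9 − 1/1770 = 0.013152.
t = 4.6337 / 0.013152 ≈ 352.31 minutes.

352 minutes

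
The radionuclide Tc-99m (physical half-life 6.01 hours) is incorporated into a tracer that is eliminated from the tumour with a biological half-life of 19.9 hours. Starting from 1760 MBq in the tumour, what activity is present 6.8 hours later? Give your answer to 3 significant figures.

634 MBq

1/t_eff = 1/t_phys + 1/t_biol = 1/6.01 + 1/19.9 = 0.21664 per hour.
t_eff = 6.01 × 19.9 / (6.01 + 19.9) ≈ 4.6159 hours.
Remaining = 1760 × (1/2)^(6.8/4.6159) = 1760 × (1/2)^1.4732 ≈ 633.94 MBq.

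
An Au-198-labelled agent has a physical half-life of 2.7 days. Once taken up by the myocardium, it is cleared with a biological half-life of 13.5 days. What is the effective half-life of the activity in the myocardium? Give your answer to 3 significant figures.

1/t_eff = 1/t_phys + 1/t_biol = 1/2.7 + 1/13.5 = 0.44444 per day.
t_eff = 2.7 × 13.5 / (2.7 + 13.5) ≈ 2.25 days.

2.25 days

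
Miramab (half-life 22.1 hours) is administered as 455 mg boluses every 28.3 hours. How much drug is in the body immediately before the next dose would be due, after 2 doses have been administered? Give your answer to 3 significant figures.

The 2 doses were given 56.6, 28.3 hours ago.
Total = 455·(1/2)^(56.6/22.1) + 455·(1/2)^(28.3/22.1)
      = 77.099 + 187.3 ≈ 264.4 mg.

264 mg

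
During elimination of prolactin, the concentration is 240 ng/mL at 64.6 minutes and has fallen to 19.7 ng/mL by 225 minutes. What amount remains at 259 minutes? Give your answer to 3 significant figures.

11.6 ng/mL

Over Δt = 225 − 64.6 = 160.4 minutes, the level fell by a factor of 240/19.7 ≈ 12.183.
n = log₂(12.183) ≈ 3.6068 half-lives, so t½ = 160.4/3.6068 ≈ 44.472 minutes.
From t = 225 to t = 259: 19.7 × (1/2)^((259−225)/44.472) ≈ 11.596 ng/mL.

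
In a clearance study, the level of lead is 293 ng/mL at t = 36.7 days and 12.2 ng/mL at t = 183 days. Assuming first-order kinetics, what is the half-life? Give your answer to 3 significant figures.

31.9 days

Over Δt = 183 − 36.7 = 146.3 days, the level fell by a factor of 293/12.2 ≈ 24.016.
n = log₂(24.016) ≈ 4.5859 half-lives, so t½ = 146.3/4.5859 ≈ 31.902 days.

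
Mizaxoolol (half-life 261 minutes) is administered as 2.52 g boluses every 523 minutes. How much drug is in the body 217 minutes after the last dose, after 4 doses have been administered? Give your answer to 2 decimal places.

1.88 g

The 4 doses were given 1786, 1263, 740, 217 minutes ago.
Total = 2.52·(1/2)^(1786/261) + 2.52·(1/2)^(1263/261) + 2.52·(1/2)^(740/261) + 2.52·(1/2)^(217/261)
      = 0.021952 + 0.088042 + 0.35311 + 1.4162 ≈ 1.8793 g.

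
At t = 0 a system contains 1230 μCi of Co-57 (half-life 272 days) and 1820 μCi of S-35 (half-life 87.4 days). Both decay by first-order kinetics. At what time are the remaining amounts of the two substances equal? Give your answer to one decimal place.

Set 1230·(1/2)^(t/272) = 1820·(1/2)^(t/87.4).
Taking log₂: log₂(1230/1820) = t·(1/272 − 1/87.4).
log₂(0.67582) = -0.56528; 1/272 − 1/87.4 = -0.0077652.
t = -0.56528 / -0.0077652 ≈ 72.797 days.

72.8 days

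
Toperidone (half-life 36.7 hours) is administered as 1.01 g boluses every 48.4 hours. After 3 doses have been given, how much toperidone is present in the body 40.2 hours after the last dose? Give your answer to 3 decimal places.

The 3 doses were given 137, 88.6, 40.2 hours ago.
Total = 1.01·(1/2)^(137/36.7) + 1.01·(1/2)^(88.6/36.7) + 1.01·(1/2)^(40.2/36.7)
      = 0.07596 + 0.18949 + 0.4727 ≈ 0.73815 g.

0.738 g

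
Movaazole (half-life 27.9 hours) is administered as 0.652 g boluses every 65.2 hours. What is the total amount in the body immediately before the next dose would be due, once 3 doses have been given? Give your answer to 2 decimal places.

The 3 doses were given 195.6, 130.4, 65.2 hours ago.
Total = 0.652·(1/2)^(195.6/27.9) + 0.652·(1/2)^(130.4/27.9) + 0.652·(1/2)^(65.2/27.9)
      = 0.0050559 + 0.025544 + 0.12905 ≈ 0.15965 g.

0.16 g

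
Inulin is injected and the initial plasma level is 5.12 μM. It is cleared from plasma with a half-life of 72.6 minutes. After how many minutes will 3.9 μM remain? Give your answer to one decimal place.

28.5 minutes

Fraction remaining = 3.9/5.12 ≈ 0.76172.
n = log₂(5.12/3.9) = ln(1.3128)/ln 2 ≈ 0.39267 half-lives.
t = n × t½ = 0.39267 × 72.6 ≈ 28.508 minutes.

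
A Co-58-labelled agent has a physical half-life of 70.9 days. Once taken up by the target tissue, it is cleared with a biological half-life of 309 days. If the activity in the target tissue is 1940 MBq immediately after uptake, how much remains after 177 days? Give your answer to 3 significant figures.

1/t_eff = 1/t_phys + 1/t_biol = 1/70.9 + 1/309 = 0.017341 per day.
t_eff = 70.9 × 309 / (70.9 + 309) ≈ 57.668 days.
Remaining = 1940 × (1/2)^(177/57.668) = 1940 × (1/2)^3.0693 ≈ 231.13 MBq.

231 MBq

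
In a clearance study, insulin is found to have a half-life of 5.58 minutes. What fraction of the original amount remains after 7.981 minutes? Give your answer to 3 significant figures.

n = 7.981/5.58 ≈ 1.4303 half-lives.
Fraction remaining = (1/2)^1.4303 ≈ 0.37106.

0.371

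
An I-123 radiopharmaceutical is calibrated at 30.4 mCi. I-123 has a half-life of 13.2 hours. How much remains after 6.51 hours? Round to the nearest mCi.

Number of half-lives: n = 6.51/13.2 ≈ 0.49318.
Remaining = 30.4 × (1/2)^0.49318 = 30.4 × 0.71046 ≈ 21.598 mCi.

22 mCi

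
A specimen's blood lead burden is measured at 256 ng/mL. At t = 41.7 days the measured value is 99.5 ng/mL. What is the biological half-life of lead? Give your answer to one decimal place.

A/A₀ = 99.5/256 ≈ 0.38867.
n = log₂(2.5729) ≈ 1.3634 half-lives elapsed in 41.7 days.
t½ = 41.7/1.3634 ≈ 30.586 days.

30.6 days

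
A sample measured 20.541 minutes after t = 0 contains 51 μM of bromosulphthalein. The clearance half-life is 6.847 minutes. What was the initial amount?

408 μM

Number of half-lives elapsed: n = 20.541/6.847 ≈ 3.
A₀ = A × 2^n = 51 × 2^3 = 51 × 8 ≈ 408 μM.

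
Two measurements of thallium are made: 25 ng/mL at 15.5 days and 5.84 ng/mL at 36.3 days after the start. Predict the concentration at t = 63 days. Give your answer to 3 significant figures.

0.903 ng/mL

Over Δt = 36.3 − 15.5 = 20.8 days, the level fell by a factor of 25/5.84 ≈ 4.2808.
n = log₂(4.2808) ≈ 2.0979 half-lives, so t½ = 20.8/2.0979 ≈ 9.9147 days.
From t = 36.3 to t = 63: 5.84 × (1/2)^((63−36.3)/9.9147) ≈ 0.90313 ng/mL.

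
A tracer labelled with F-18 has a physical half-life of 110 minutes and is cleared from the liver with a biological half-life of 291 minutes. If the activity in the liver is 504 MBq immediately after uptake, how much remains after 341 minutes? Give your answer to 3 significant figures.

1/t_eff = 1/t_phys + 1/t_biol = 1/110 + 1/291 = 0.012527 per minute.
t_eff = 110 × 291 / (110 + 291) ≈ 79.825 minutes.
Remaining = 504 × (1/2)^(341/79.825) = 504 × (1/2)^4.2718 ≈ 26.091 MBq.

26.1 MBq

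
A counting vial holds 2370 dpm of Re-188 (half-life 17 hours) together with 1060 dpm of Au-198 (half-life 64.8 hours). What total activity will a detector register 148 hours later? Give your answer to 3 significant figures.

Re-188: 2370 × (1/2)^(148/17) = 2370 × (1/2)^8.7059 ≈ 5.6757 dpm.
Au-198: 1060 × (1/2)^(148/64.8) = 1060 × (1/2)^2.284 ≈ 217.65 dpm.
Total = 5.6757 + 217.65 ≈ 223.33 dpm.

223 dpm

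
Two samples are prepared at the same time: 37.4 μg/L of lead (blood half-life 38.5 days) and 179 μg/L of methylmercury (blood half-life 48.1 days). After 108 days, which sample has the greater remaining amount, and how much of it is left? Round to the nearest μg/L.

methylmercury, 38 μg/L

lead: 37.4 × (1/2)^2.8052 ≈ 5.3509 μg/L.
methylmercury: 179 × (1/2)^2.2453 ≈ 37.752 μg/L.
Methylmercury has more remaining, at ≈ 37.752 μg/L.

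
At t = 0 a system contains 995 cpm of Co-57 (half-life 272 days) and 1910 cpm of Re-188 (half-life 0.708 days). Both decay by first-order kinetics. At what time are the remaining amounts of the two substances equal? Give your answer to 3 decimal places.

0.668 days

Set 995·(1/2)^(t/272) = 1910·(1/2)^(t/0.708).
Taking log₂: log₂(995/1910) = t·(1/272 − 1/0.708).
log₂(0.52094) = -0.9408; 1/272 − 1/0.708 = -1.4088.
t = -0.9408 / -1.4088 ≈ 0.66783 days.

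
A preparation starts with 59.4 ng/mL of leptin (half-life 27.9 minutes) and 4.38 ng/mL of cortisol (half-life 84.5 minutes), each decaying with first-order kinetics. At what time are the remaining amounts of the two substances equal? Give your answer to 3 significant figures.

157 minutes

Set 59.4·(1/2)^(t/27.9) = 4.38·(1/2)^(t/84.5).
Taking log₂: log₂(59.4/4.38) = t·(1/27.9 − 1/84.5).
log₂(13.562) = 3.7615; 1/27.9 − 1/84.5 = 0.024008.
t = 3.7615 / 0.024008 ≈ 156.68 minutes.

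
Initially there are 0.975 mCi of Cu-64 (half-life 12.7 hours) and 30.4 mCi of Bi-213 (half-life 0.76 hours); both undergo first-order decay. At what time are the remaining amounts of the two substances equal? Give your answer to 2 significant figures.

Set 0.975·(1/2)^(t/12.7) = 30.4·(1/2)^(t/0.76).
Taking log₂: log₂(0.975/30.4) = t·(1/12.7 − 1/0.76).
log₂(0.032072) = -4.9625; 1/12.7 − 1/0.76 = -1.237.
t = -4.9625 / -1.237 ≈ 4.0116 hours.

4.0 hours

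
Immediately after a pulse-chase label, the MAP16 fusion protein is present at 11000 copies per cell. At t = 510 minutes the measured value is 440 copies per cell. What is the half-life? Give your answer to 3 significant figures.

A/A₀ = 440/11000 ≈ 0.04.
n = log₂(25) ≈ 4.6439 half-lives elapsed in 510 minutes.
t½ = 510/4.6439 ≈ 109.82 minutes.

110 minutes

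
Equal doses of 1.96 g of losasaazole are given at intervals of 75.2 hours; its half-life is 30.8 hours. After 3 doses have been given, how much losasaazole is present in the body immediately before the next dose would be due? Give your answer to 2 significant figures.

The 3 doses were given 225.6, 150.4, 75.2 hours ago.
Total = 1.96·(1/2)^(225.6/30.8) + 1.96·(1/2)^(150.4/30.8) + 1.96·(1/2)^(75.2/30.8)
      = 0.012227 + 0.066419 + 0.36081 ≈ 0.43945 g.

0.44 g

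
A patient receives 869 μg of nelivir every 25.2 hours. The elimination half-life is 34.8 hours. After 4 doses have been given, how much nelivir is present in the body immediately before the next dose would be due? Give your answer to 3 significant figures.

1150 μg

The 4 doses were given 100.8, 75.6, 50.4, 25.2 hours ago.
Total = 869·(1/2)^(100.8/34.8) + 869·(1/2)^(75.6/34.8) + 869·(1/2)^(50.4/34.8) + 869·(1/2)^(25.2/34.8)
      = 116.7 + 192.78 + 318.45 + 526.06 ≈ 1154 μg.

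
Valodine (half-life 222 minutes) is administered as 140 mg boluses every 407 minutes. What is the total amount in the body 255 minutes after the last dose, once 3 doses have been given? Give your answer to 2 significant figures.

86 mg

The 3 doses were given 1069, 662, 255 minutes ago.
Total = 140·(1/2)^(1069/222) + 140·(1/2)^(662/222) + 140·(1/2)^(255/222)
      = 4.9725 + 17.72 + 63.147 ≈ 85.839 mg.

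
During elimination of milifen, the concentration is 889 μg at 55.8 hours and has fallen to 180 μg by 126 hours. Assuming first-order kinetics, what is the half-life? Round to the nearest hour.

30 hours

Over Δt = 126 − 55.8 = 70.2 hours, the level fell by a factor of 889/180 ≈ 4.9389.
n = log₂(4.9389) ≈ 2.3042 half-lives, so t½ = 70.2/2.3042 ≈ 30.466 hours.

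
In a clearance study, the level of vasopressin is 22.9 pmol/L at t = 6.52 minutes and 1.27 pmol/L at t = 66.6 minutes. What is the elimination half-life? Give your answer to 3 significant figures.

Over Δt = 66.6 − 6.52 = 60.08 minutes, the level fell by a factor of 22.9/1.27 ≈ 18.031.
n = log₂(18.031) ≈ 4.1724 half-lives, so t½ = 60.08/4.1724 ≈ 14.399 minutes.

14.4 minutes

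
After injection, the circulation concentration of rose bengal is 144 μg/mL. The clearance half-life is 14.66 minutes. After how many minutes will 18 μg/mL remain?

43.98 minutes

18/144 = 1/8, so 3 half-lives have elapsed.
t = 3 × 14.66 = 43.98 minutes.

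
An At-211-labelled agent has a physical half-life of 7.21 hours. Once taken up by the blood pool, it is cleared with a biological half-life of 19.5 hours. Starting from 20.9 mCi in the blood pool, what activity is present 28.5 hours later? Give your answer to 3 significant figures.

0.490 mCi

1/t_eff = 1/t_phys + 1/t_biol = 1/7.21 + 1/19.5 = 0.18998 per hour.
t_eff = 7.21 × 19.5 / (7.21 + 19.5) ≈ 5.2638 hours.
Remaining = 20.9 × (1/2)^(28.5/5.2638) = 20.9 × (1/2)^5.4144 ≈ 0.49007 mCi.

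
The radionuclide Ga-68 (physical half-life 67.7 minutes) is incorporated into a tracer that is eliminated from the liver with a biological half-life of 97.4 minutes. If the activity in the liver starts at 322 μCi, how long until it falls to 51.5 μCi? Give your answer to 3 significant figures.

1/t_eff = 1/t_phys + 1/t_biol = 1/67.7 + 1/97.4 = 0.025038 per minute.
t_eff = 67.7 × 97.4 / (67.7 + 97.4) ≈ 39.939 minutes.
n = log₂(322/51.5) ≈ 2.6444; t = 2.6444 × 39.939 ≈ 105.62 minutes.

106 minutes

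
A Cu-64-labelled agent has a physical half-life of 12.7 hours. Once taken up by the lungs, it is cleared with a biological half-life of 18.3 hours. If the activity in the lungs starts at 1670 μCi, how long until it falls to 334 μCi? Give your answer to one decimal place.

17.4 hours

1/t_eff = 1/t_phys + 1/t_biol = 1/12.7 + 1/18.3 = 0.13338 per hour.
t_eff = 12.7 × 18.3 / (12.7 + 18.3) ≈ 7.4971 hours.
n = log₂(1670/334) ≈ 2.3219; t = 2.3219 × 7.4971 ≈ 17.408 hours.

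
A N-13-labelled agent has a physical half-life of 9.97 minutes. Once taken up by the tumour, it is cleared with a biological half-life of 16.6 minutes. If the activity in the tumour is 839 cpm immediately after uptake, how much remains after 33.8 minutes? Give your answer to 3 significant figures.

1/t_eff = 1/t_phys + 1/t_biol = 1/9.97 + 1/16.6 = 0.16054 per minute.
t_eff = 9.97 × 16.6 / (9.97 + 16.6) ≈ 6.2289 minutes.
Remaining = 839 × (1/2)^(33.8/6.2289) = 839 × (1/2)^5.4263 ≈ 19.511 cpm.

19.5 cpm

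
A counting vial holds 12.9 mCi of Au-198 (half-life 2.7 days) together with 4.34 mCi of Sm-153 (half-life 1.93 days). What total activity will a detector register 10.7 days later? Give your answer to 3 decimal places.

0.920 mCi

Au-198: 12.9 × (1/2)^(10.7/2.7) = 12.9 × (1/2)^3.963 ≈ 0.82722 mCi.
Sm-153: 4.34 × (1/2)^(10.7/1.93) = 4.34 × (1/2)^5.544 ≈ 0.093018 mCi.
Total = 0.82722 + 0.093018 ≈ 0.92023 mCi.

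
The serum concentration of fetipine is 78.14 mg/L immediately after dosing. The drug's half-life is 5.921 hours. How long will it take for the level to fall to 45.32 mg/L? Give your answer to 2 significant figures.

Fraction remaining = 45.32/78.14 ≈ 0.57998.
n = log₂(78.14/45.32) = ln(1.7242)/ln 2 ≈ 0.78591 half-lives.
t = n × t½ = 0.78591 × 5.921 ≈ 4.6534 hours.

4.7 hours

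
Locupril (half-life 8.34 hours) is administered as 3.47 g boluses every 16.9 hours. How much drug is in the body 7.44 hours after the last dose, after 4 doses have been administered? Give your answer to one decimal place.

The 4 doses were given 58.14, 41.24, 24.34, 7.44 hours ago.
Total = 3.47·(1/2)^(58.14/8.34) + 3.47·(1/2)^(41.24/8.34) + 3.47·(1/2)^(24.34/8.34) + 3.47·(1/2)^(7.44/8.34)
      = 0.027656 + 0.11266 + 0.45897 + 1.8698 ≈ 2.469 g.

2.5 g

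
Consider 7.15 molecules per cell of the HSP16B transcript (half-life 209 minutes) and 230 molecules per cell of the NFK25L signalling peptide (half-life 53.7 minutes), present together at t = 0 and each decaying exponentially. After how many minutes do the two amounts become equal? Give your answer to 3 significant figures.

Set 7.15·(1/2)^(t/209) = 230·(1/2)^(t/53.7).
Taking log₂: log₂(7.15/230) = t·(1/209 − 1/53.7).
log₂(0.031087) = -5.0075; 1/209 − 1/53.7 = -0.013837.
t = -5.0075 / -0.013837 ≈ 361.89 minutes.

362 minutes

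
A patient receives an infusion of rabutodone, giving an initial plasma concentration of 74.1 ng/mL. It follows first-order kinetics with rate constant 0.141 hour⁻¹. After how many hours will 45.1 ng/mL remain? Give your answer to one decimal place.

t½ = ln 2 / λ = 0.69315 / 0.141 ≈ 4.9159 hours.
Fraction remaining = 45.1/74.1 ≈ 0.60864.
n = log₂(74.1/45.1) = ln(1.643)/ln 2 ≈ 0.71635 half-lives.
t = n × t½ = 0.71635 × 4.9159 ≈ 3.5215 hours.

3.5 hours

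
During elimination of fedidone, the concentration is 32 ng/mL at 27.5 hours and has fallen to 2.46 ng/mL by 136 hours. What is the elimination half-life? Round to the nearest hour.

Over Δt = 136 − 27.5 = 108.5 hours, the level fell by a factor of 32/2.46 ≈ 13.008.
n = log₂(13.008) ≈ 3.7013 half-lives, so t½ = 108.5/3.7013 ≈ 29.314 hours.

29 hours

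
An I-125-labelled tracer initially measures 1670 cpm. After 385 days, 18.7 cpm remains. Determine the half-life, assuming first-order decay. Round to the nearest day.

A/A₀ = 18.7/1670 ≈ 0.011198.
n = log₂(89.305) ≈ 6.4807 half-lives elapsed in 385 days.
t½ = 385/6.4807 ≈ 59.407 days.

59 days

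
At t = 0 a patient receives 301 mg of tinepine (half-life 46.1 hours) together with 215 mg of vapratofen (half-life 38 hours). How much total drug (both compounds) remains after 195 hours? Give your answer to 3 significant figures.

22.2 mg

tinepine: 301 × (1/2)^(195/46.1) = 301 × (1/2)^4.2299 ≈ 16.041 mg.
vapratofen: 215 × (1/2)^(195/38) = 215 × (1/2)^5.1316 ≈ 6.1331 mg.
Total = 16.041 + 6.1331 ≈ 22.174 mg.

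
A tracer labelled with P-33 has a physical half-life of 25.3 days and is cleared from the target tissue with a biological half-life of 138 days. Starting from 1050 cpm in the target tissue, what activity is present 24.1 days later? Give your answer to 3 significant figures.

481 cpm

1/t_eff = 1/t_phys + 1/t_biol = 1/25.3 + 1/138 = 0.046772 per day.
t_eff = 25.3 × 138 / (25.3 + 138) ≈ 21.38 days.
Remaining = 1050 × (1/2)^(24.1/21.38) = 1050 × (1/2)^1.1272 ≈ 480.69 cpm.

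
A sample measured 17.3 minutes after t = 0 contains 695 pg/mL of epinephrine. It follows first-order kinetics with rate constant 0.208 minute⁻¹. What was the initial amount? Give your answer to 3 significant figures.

25400 pg/mL

t½ = ln 2 / k = 0.69315 / 0.208 ≈ 3.3324 minutes.
Number of half-lives elapsed: n = 17.3/3.3324 ≈ 5.1914.
A₀ = A × 2^n = 695 × 2^5.1914 = 695 × 36.54 ≈ 25395 pg/mL.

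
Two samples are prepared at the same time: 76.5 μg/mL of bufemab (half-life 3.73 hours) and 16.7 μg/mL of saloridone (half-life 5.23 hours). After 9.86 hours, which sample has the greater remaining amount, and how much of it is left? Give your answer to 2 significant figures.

bufemab: 76.5 × (1/2)^2.6434 ≈ 12.244 μg/mL.
saloridone: 16.7 × (1/2)^1.8853 ≈ 4.5206 μg/mL.
Bufemab has more remaining, at ≈ 12.244 μg/mL.

bufemab, 12 μg/mL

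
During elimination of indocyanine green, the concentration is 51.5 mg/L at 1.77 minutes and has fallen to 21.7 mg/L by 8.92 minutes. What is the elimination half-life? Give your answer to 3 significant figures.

5.73 minutes

Over Δt = 8.92 − 1.77 = 7.15 minutes, the level fell by a factor of 51.5/21.7 ≈ 2.3733.
n = log₂(2.3733) ≈ 1.2469 half-lives, so t½ = 7.15/1.2469 ≈ 5.7343 minutes.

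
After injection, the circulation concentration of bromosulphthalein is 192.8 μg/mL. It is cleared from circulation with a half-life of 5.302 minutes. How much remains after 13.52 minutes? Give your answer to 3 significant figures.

32.9 μg/mL

Number of half-lives: n = 13.52/5.302 ≈ 2.55.
Remaining = 192.8 × (1/2)^2.55 = 192.8 × 0.17076 ≈ 32.922 μg/mL.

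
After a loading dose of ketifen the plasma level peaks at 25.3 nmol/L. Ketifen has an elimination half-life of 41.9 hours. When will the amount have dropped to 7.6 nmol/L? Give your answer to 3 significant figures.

Fraction remaining = 7.6/25.3 ≈ 0.3004.
n = log₂(25.3/7.6) = ln(3.3289)/ln 2 ≈ 1.7351 half-lives.
t = n × t½ = 1.7351 × 41.9 ≈ 72.699 hours.

72.7 hours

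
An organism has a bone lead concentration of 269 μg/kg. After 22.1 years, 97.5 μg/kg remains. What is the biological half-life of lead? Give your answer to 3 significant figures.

15.1 years

A/A₀ = 97.5/269 ≈ 0.36245.
n = log₂(2.759) ≈ 1.4641 half-lives elapsed in 22.1 years.
t½ = 22.1/1.4641 ≈ 15.094 years.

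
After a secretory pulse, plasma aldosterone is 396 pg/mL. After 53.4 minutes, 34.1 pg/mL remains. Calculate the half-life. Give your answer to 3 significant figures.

15.1 minutes

A/A₀ = 34.1/396 ≈ 0.086111.
n = log₂(11.613) ≈ 3.5377 half-lives elapsed in 53.4 minutes.
t½ = 53.4/3.5377 ≈ 15.095 minutes.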